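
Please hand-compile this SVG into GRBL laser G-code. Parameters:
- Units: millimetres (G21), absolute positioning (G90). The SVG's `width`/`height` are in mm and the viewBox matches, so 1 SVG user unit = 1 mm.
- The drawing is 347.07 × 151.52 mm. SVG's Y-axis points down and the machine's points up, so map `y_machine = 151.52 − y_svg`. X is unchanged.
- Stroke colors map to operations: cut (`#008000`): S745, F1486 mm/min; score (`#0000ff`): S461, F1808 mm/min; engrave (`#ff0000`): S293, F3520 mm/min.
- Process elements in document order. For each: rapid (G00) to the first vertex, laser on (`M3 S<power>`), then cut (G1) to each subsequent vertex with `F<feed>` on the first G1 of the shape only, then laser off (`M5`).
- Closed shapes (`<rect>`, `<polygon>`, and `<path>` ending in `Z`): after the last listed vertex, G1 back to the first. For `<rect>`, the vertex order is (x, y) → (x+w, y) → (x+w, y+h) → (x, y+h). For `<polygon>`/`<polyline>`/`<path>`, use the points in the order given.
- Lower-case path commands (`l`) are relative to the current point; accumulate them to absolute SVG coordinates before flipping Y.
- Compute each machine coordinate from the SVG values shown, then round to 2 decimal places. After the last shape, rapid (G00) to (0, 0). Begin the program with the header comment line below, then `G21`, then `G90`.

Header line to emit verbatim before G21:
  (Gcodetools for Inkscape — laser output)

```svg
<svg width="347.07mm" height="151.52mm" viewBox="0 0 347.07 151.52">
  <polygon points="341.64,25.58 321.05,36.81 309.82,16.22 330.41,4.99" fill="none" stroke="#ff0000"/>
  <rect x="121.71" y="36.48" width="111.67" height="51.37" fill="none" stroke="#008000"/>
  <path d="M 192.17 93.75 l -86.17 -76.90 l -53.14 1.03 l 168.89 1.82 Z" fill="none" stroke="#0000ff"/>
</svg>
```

(Gcodetools for Inkscape — laser output)
G21
G90
G00 X341.64 Y125.94
M3 S293
G1 X321.05 Y114.71 F3520
G1 X309.82 Y135.30
G1 X330.41 Y146.53
G1 X341.64 Y125.94
M5
G00 X121.71 Y115.04
M3 S745
G1 X233.38 Y115.04 F1486
G1 X233.38 Y63.67
G1 X121.71 Y63.67
G1 X121.71 Y115.04
M5
G00 X192.17 Y57.77
M3 S461
G1 X106.00 Y134.67 F1808
G1 X52.86 Y133.64
G1 X221.75 Y131.82
G1 X192.17 Y57.77
M5
G00 X0.00 Y0.00

Since the viewBox matches the mm dimensions, user units are millimetres directly. The only transform is the Y-flip y_m = 151.52 − y_svg.

Shape 1 is a regular polygon drawn with `<polygon>`. Its stroke #ff0000 means engrave at S293, F3520. After flipping Y the toolpath is (341.64,125.94) → (321.05,114.71) → (309.82,135.30) → (330.41,146.53) → (341.64,125.94), returning to the start.

Shape 2 is a rectangle drawn with `<rect>`. Its stroke #008000 means cut at S745, F1486. After flipping Y the toolpath is (121.71,115.04) → (233.38,115.04) → (233.38,63.67) → (121.71,63.67) → (121.71,115.04), returning to the start.

Shape 3 is a closed polygon drawn with `<path>`. Its stroke #0000ff means score at S461, F1808. After flipping Y the toolpath is (192.17,57.77) → (106.00,134.67) → (52.86,133.64) → (221.75,131.82) → (192.17,57.77), returning to the start.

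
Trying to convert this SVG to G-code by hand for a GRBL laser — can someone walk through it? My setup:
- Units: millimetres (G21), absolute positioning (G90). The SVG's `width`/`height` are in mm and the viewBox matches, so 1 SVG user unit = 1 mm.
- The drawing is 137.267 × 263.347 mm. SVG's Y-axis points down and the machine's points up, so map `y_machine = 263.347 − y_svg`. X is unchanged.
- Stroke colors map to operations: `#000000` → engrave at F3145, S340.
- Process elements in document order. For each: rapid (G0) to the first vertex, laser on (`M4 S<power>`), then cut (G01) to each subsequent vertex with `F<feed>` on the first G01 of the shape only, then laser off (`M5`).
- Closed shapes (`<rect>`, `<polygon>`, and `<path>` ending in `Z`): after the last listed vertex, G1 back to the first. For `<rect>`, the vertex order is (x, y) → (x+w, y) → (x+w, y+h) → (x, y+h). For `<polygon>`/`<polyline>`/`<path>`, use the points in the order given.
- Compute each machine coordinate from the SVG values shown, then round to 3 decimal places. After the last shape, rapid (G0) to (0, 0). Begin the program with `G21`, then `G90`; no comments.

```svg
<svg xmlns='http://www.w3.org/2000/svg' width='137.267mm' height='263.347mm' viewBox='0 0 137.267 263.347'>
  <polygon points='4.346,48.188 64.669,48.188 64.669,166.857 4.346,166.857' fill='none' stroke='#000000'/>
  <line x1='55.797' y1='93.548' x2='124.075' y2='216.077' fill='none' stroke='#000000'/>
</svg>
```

1 u = 1 mm; y_m = 263.347 − y.

[1] `<polygon>` rectangle, #000000→engrave S340 F3145: (4.346,215.159) → (64.669,215.159) → (64.669,96.490) → (4.346,96.490) → (4.346,215.159) (closed)

[2] `<line>` line segment, #000000→engrave S340 F3145: (55.797,169.799) → (124.075,47.270)

G21
G90
G0 X4.346 Y215.159
M4 S340
G01 X64.669 Y215.159 F3145
G01 X64.669 Y96.490
G01 X4.346 Y96.490
G01 X4.346 Y215.159
M5
G0 X55.797 Y169.799
M4 S340
G01 X124.075 Y47.270 F3145
M5
G0 X0.000 Y0.000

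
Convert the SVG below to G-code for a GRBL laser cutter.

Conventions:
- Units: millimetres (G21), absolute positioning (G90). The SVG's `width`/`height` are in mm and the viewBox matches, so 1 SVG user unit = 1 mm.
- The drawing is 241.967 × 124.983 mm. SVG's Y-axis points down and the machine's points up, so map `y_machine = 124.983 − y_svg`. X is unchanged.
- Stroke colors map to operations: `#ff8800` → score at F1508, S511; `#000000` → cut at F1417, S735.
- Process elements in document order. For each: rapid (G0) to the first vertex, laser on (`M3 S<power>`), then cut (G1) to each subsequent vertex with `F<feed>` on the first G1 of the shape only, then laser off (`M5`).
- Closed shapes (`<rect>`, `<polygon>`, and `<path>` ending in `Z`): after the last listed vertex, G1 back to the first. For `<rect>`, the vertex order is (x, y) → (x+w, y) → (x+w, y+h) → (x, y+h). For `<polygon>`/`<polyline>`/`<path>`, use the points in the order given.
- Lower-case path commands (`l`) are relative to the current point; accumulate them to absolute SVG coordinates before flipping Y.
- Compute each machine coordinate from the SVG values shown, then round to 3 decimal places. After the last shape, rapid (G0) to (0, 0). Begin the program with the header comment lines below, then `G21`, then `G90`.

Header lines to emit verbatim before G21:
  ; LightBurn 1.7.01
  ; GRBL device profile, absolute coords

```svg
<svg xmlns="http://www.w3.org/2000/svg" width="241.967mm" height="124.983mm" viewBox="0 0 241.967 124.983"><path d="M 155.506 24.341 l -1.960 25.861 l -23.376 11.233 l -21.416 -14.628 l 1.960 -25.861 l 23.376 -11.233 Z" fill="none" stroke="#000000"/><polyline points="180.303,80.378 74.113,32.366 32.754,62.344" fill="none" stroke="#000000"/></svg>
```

; LightBurn 1.7.01
; GRBL device profile, absolute coords
G21
G90
G0 X155.506 Y100.642
M3 S735
G1 X153.546 Y74.781 F1417
G1 X130.170 Y63.548
G1 X108.754 Y78.176
G1 X110.714 Y104.037
G1 X134.090 Y115.270
G1 X155.506 Y100.642
M5
G0 X180.303 Y44.605
M3 S735
G1 X74.113 Y92.617 F1417
G1 X32.754 Y62.639
M5
G0 X0.000 Y0.000

viewBox `0 0 241.967 124.983` with mm width/height → 1 unit = 1 mm. Flip: y_m = 124.983 − y_svg.

**Shape 1** — `<path>` regular polygon, stroke `#000000` → cut (S735, F1417). Machine vertices: (155.506,100.642) → (153.546,74.781) → (130.170,63.548) → (108.754,78.176) → (110.714,104.037) → (134.090,115.270) → (155.506,100.642). Closed: final G1 returns to the first vertex.

**Shape 2** — `<polyline>` open polyline, stroke `#000000` → cut (S735, F1417). Machine vertices: (180.303,44.605) → (74.113,92.617) → (32.754,62.639). Open path.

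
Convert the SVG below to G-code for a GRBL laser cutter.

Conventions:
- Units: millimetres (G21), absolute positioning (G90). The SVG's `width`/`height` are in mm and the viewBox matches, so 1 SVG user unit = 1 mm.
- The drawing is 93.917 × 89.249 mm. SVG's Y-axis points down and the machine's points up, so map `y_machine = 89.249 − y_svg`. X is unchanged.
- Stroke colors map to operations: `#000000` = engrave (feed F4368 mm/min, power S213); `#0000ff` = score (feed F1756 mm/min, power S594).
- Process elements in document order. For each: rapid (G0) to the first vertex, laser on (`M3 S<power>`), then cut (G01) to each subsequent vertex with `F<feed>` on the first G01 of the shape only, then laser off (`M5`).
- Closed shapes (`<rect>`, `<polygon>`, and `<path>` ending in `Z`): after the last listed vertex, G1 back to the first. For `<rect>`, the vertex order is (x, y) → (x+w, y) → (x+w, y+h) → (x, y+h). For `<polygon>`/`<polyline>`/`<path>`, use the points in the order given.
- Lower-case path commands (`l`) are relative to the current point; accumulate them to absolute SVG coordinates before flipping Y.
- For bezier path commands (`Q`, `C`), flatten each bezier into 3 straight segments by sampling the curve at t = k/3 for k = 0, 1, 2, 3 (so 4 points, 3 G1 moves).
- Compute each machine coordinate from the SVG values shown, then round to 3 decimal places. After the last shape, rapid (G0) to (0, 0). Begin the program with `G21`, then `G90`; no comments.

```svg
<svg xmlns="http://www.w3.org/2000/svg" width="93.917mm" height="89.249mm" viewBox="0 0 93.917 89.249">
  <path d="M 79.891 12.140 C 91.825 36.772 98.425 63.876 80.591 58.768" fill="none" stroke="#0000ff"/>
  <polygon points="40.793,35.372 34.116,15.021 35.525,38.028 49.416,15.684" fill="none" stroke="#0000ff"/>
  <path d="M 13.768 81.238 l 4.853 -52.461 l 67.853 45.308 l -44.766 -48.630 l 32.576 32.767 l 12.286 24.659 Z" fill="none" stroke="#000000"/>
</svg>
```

G21
G90
G0 X79.891 Y77.109
M3 S594
G01 X89.340 Y52.938 F1756
G01 X90.988 Y34.826
G01 X80.591 Y30.481
M5
G0 X40.793 Y53.877
M3 S594
G01 X34.116 Y74.228 F1756
G01 X35.525 Y51.221
G01 X49.416 Y73.565
G01 X40.793 Y53.877
M5
G0 X13.768 Y8.011
M3 S213
G01 X18.621 Y60.472 F4368
G01 X86.474 Y15.164
G01 X41.708 Y63.794
G01 X74.284 Y31.027
G01 X86.570 Y6.368
G01 X13.768 Y8.011
M5
G0 X0.000 Y0.000

1 u = 1 mm; y_m = 89.249 − y.

[1] `<path>` cubic bezier, #0000ff→score S594 F1756: (79.891,77.109) → (89.340,52.938) → (90.988,34.826) → (80.591,30.481)

[2] `<polygon>` closed polygon, #0000ff→score S594 F1756: (40.793,53.877) → (34.116,74.228) → (35.525,51.221) → (49.416,73.565) → (40.793,53.877) (closed)

[3] `<path>` closed polygon, #000000→engrave S213 F4368: (13.768,8.011) → (18.621,60.472) → (86.474,15.164) → (41.708,63.794) → (74.284,31.027) → (86.570,6.368) → (13.768,8.011) (closed)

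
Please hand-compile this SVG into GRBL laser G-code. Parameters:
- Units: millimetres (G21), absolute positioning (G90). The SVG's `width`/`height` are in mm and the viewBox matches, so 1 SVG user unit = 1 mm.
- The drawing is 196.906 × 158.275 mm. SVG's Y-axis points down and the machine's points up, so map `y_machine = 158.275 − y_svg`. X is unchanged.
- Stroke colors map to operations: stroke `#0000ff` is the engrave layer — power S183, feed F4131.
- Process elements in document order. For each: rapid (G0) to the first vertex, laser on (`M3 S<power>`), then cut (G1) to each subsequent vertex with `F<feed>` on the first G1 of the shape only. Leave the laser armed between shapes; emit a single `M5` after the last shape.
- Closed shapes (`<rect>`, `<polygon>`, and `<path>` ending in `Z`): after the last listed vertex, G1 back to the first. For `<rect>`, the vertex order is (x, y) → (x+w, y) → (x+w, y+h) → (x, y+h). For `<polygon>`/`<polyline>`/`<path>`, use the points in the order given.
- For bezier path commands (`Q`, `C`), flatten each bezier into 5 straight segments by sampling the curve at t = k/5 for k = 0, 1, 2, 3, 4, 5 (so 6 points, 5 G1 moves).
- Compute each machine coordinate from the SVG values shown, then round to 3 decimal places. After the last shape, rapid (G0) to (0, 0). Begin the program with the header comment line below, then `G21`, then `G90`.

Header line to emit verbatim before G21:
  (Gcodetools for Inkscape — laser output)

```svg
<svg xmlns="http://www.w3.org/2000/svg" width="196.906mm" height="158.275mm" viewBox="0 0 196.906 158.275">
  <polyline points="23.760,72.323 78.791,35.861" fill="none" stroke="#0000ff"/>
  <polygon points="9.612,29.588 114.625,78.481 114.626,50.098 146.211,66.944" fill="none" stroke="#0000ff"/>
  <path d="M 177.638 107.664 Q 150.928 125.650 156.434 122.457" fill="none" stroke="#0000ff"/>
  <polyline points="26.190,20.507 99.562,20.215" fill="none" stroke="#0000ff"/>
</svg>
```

(Gcodetools for Inkscape — laser output)
G21
G90
G0 X23.760 Y85.952
M3 S183
G1 X78.791 Y122.414 F4131
G0 X9.612 Y128.687
M3 S183
G1 X114.625 Y79.794 F4131
G1 X114.626 Y108.177
G1 X146.211 Y91.331
G1 X9.612 Y128.687
G0 X177.638 Y50.611
M3 S183
G1 X168.243 Y44.264 F4131
G1 X161.425 Y39.611
G1 X157.184 Y36.652
G1 X155.520 Y35.388
G1 X156.434 Y35.818
G0 X26.190 Y137.768
M3 S183
G1 X99.562 Y138.060 F4131
M5
G0 X0.000 Y0.000

1 u = 1 mm; y_m = 158.275 − y.

[1] `<polyline>` line segment, #0000ff→engrave S183 F4131: (23.760,85.952) → (78.791,122.414)

[2] `<polygon>` closed polygon, #0000ff→engrave S183 F4131: (9.612,128.687) → (114.625,79.794) → (114.626,108.177) → (146.211,91.331) → (9.612,128.687) (closed)

[3] `<path>` quadratic bezier, #0000ff→engrave S183 F4131: (177.638,50.611) → (168.243,44.264) → (161.425,39.611) → (157.184,36.652) → (155.520,35.388) → (156.434,35.818)

[4] `<polyline>` line segment, #0000ff→engrave S183 F4131: (26.190,137.768) → (99.562,138.060)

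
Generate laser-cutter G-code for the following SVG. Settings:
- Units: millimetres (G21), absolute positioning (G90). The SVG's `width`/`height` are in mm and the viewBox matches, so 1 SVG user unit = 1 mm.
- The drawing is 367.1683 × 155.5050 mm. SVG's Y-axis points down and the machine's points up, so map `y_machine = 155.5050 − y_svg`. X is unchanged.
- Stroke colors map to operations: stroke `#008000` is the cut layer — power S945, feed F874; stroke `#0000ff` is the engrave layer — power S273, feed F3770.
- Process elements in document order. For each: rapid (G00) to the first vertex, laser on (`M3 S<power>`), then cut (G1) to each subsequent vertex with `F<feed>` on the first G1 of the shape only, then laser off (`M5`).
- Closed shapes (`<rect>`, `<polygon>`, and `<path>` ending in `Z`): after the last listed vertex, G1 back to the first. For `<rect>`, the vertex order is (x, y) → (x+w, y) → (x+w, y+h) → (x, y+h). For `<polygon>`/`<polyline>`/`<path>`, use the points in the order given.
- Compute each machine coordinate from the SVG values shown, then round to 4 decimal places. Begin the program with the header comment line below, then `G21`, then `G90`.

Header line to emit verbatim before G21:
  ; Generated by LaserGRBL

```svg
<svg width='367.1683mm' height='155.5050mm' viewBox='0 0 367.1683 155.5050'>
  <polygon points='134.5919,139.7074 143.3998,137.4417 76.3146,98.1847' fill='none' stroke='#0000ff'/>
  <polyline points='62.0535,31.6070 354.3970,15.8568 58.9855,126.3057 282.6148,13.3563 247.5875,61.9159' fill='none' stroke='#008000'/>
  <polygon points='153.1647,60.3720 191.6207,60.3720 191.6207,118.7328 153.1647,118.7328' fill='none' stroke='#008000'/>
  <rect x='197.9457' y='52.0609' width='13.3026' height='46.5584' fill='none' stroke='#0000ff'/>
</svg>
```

viewBox `0 0 367.1683 155.5050` with mm width/height → 1 unit = 1 mm. Flip: y_m = 155.5050 − y_svg.

**Shape 1** — `<polygon>` closed polygon, stroke `#0000ff` → engrave (S273, F3770). Machine vertices: (134.5919,15.7976) → (143.3998,18.0633) → (76.3146,57.3203) → (134.5919,15.7976). Closed: final G1 returns to the first vertex.

**Shape 2** — `<polyline>` open polyline, stroke `#008000` → cut (S945, F874). Machine vertices: (62.0535,123.8980) → (354.3970,139.6482) → (58.9855,29.1993) → (282.6148,142.1487) → (247.5875,93.5891). Open path.

**Shape 3** — `<polygon>` rectangle, stroke `#008000` → cut (S945, F874). Machine vertices: (153.1647,95.1330) → (191.6207,95.1330) → (191.6207,36.7722) → (153.1647,36.7722) → (153.1647,95.1330). Closed: final G1 returns to the first vertex.

**Shape 4** — `<rect>` rectangle, stroke `#0000ff` → engrave (S273, F3770). Machine vertices: (197.9457,103.4441) → (211.2483,103.4441) → (211.2483,56.8857) → (197.9457,56.8857) → (197.9457,103.4441). Closed: final G1 returns to the first vertex.

; Generated by LaserGRBL
G21
G90
G00 X134.5919 Y15.7976
M3 S273
G1 X143.3998 Y18.0633 F3770
G1 X76.3146 Y57.3203
G1 X134.5919 Y15.7976
M5
G00 X62.0535 Y123.8980
M3 S945
G1 X354.3970 Y139.6482 F874
G1 X58.9855 Y29.1993
G1 X282.6148 Y142.1487
G1 X247.5875 Y93.5891
M5
G00 X153.1647 Y95.1330
M3 S945
G1 X191.6207 Y95.1330 F874
G1 X191.6207 Y36.7722
G1 X153.1647 Y36.7722
G1 X153.1647 Y95.1330
M5
G00 X197.9457 Y103.4441
M3 S273
G1 X211.2483 Y103.4441 F3770
G1 X211.2483 Y56.8857
G1 X197.9457 Y56.8857
G1 X197.9457 Y103.4441
M5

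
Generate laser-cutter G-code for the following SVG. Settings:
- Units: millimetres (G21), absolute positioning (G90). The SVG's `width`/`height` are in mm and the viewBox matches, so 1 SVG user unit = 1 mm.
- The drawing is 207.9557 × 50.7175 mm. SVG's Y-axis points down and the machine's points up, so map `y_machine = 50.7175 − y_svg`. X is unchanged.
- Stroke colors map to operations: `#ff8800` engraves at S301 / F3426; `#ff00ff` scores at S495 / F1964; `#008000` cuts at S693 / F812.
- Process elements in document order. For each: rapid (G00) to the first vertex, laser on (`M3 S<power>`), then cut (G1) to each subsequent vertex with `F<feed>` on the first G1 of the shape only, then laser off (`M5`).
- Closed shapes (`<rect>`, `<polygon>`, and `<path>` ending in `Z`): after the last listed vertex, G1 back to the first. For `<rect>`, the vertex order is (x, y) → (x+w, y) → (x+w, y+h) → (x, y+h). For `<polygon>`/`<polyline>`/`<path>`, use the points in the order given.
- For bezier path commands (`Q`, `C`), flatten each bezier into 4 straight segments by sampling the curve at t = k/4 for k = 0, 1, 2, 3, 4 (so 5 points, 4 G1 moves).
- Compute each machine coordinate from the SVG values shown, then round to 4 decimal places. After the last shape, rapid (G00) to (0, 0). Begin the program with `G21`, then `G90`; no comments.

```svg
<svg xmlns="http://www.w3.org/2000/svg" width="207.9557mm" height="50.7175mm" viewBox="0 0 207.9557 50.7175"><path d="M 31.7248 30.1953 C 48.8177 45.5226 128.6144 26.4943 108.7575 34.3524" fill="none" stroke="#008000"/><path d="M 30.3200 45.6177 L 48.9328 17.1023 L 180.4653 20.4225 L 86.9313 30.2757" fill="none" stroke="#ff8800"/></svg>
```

viewBox `0 0 207.9557 50.7175` with mm width/height → 1 unit = 1 mm. Flip: y_m = 50.7175 − y_svg.

**Shape 1** — `<path>` cubic bezier, stroke `#008000` → cut (S693, F812). Control points (SVG): P0=(31.7248,30.1953), P1=(48.8177,45.5226), P2=(128.6144,26.4943), P3=(108.7575,34.3524); sampled at t=k/4. Machine vertices: (31.7248,20.5222) → (53.7646,14.5115) → (84.0973,15.6427) → (107.5020,18.1744) → (108.7575,16.3651). Open path.

**Shape 2** — `<path>` open polyline, stroke `#ff8800` → engrave (S301, F3426). Machine vertices: (30.3200,5.0998) → (48.9328,33.6152) → (180.4653,30.2950) → (86.9313,20.4418). Open path.

G21
G90
G00 X31.7248 Y20.5222
M3 S693
G1 X53.7646 Y14.5115 F812
G1 X84.0973 Y15.6427
G1 X107.5020 Y18.1744
G1 X108.7575 Y16.3651
M5
G00 X30.3200 Y5.0998
M3 S301
G1 X48.9328 Y33.6152 F3426
G1 X180.4653 Y30.2950
G1 X86.9313 Y20.4418
M5
G00 X0.0000 Y0.0000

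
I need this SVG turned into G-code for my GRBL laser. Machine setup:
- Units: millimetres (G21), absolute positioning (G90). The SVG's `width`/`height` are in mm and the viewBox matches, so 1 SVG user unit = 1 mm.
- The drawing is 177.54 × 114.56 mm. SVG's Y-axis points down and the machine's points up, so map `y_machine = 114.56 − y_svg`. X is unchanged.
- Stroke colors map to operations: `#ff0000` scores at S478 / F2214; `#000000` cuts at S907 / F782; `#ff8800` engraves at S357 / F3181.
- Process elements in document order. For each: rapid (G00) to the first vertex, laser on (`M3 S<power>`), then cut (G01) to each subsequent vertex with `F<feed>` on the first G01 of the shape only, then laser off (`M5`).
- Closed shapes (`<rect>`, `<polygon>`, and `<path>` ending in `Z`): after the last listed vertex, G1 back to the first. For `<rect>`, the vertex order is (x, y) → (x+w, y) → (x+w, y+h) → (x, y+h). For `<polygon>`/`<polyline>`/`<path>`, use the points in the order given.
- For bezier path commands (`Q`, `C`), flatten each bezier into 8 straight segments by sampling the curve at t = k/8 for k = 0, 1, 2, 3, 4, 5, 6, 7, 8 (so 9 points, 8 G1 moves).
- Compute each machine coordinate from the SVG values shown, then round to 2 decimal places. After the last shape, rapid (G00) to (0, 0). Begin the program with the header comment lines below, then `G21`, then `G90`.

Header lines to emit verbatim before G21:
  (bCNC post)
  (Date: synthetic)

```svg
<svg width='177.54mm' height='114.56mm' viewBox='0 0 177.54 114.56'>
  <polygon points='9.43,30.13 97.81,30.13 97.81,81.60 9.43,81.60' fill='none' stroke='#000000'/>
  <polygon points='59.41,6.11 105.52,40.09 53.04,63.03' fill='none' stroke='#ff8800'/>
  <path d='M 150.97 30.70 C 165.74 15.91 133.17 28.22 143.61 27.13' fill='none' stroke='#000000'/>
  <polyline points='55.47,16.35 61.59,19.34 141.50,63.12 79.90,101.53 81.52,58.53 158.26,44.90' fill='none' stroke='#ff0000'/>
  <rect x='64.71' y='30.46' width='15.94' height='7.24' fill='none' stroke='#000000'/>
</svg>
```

(bCNC post)
(Date: synthetic)
G21
G90
G00 X9.43 Y84.43
M3 S907
G01 X97.81 Y84.43 F782
G01 X97.81 Y32.96
G01 X9.43 Y32.96
G01 X9.43 Y84.43
M5
G00 X59.41 Y108.45
M3 S357
G01 X105.52 Y74.47 F3181
G01 X53.04 Y51.53
G01 X59.41 Y108.45
M5
G00 X150.97 Y83.86
M3 S907
G01 X154.47 Y88.22 F782
G01 X154.58 Y90.50
G01 X152.38 Y91.20
G01 X148.91 Y90.78
G01 X145.25 Y89.72
G01 X142.43 Y88.49
G01 X141.53 Y87.57
G01 X143.61 Y87.43
M5
G00 X55.47 Y98.21
M3 S478
G01 X61.59 Y95.22 F2214
G01 X141.50 Y51.44
G01 X79.90 Y13.03
G01 X81.52 Y56.03
G01 X158.26 Y69.66
M5
G00 X64.71 Y84.10
M3 S907
G01 X80.65 Y84.10 F782
G01 X80.65 Y76.86
G01 X64.71 Y76.86
G01 X64.71 Y84.10
M5
G00 X0.00 Y0.00

1 u = 1 mm; y_m = 114.56 − y.

[1] `<polygon>` rectangle, #000000→cut S907 F782: (9.43,84.43) → (97.81,84.43) → (97.81,32.96) → (9.43,32.96) → (9.43,84.43) (closed)

[2] `<polygon>` regular polygon, #ff8800→engrave S357 F3181: (59.41,108.45) → (105.52,74.47) → (53.04,51.53) → (59.41,108.45) (closed)

[3] `<path>` cubic bezier, #000000→cut S907 F782: (150.97,83.86) → (154.47,88.22) → (154.58,90.50) → (152.38,91.20) → (148.91,90.78) → (145.25,89.72) → (142.43,88.49) → (141.53,87.57) → (143.61,87.43)

[4] `<polyline>` open polyline, #ff0000→score S478 F2214: (55.47,98.21) → (61.59,95.22) → (141.50,51.44) → (79.90,13.03) → (81.52,56.03) → (158.26,69.66)

[5] `<rect>` rectangle, #000000→cut S907 F782: (64.71,84.10) → (80.65,84.10) → (80.65,76.86) → (64.71,76.86) → (64.71,84.10) (closed)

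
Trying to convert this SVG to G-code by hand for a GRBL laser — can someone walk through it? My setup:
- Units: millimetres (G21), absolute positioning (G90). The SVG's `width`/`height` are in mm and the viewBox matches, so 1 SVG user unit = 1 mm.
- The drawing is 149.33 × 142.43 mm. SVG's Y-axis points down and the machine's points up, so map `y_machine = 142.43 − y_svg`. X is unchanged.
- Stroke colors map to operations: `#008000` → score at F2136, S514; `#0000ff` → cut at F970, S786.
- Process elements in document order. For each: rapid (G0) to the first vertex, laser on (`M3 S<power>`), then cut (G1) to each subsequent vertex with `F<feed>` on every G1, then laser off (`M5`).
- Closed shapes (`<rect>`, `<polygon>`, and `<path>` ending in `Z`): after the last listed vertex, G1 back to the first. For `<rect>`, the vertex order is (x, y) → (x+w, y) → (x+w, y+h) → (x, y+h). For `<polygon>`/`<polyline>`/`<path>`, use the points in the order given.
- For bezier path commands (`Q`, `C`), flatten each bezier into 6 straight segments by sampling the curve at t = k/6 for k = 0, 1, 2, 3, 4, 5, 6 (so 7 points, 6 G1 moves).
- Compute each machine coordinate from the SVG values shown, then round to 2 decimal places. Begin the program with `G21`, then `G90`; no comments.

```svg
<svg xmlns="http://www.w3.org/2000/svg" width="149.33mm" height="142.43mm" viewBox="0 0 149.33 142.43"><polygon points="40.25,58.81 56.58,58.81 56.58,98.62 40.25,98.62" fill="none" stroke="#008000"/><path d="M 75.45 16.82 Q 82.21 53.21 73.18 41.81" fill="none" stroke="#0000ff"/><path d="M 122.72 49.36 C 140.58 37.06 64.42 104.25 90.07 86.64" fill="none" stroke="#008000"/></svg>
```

viewBox `0 0 149.33 142.43` with mm width/height → 1 unit = 1 mm. Flip: y_m = 142.43 − y_svg.

**Shape 1** — `<polygon>` rectangle, stroke `#008000` → score (S514, F2136). Machine vertices: (40.25,83.62) → (56.58,83.62) → (56.58,43.81) → (40.25,43.81) → (40.25,83.62). Closed: final G1 returns to the first vertex.

**Shape 2** — `<path>` quadratic bezier, stroke `#0000ff` → cut (S786, F970). Control points (SVG): P0=(75.45,16.82), P1=(82.21,53.21), P2=(73.18,41.81); sampled at t=k/6. Machine vertices: (75.45,125.61) → (77.26,114.81) → (78.20,106.66) → (78.26,101.17) → (77.45,98.33) → (75.75,98.15) → (73.18,100.62). Open path.

**Shape 3** — `<path>` cubic bezier, stroke `#008000` → score (S514, F2136). Control points (SVG): P0=(122.72,49.36), P1=(140.58,37.06), P2=(64.42,104.25), P3=(90.07,86.64); sampled at t=k/6. Machine vertices: (122.72,93.07) → (124.72,93.36) → (116.49,84.96) → (103.47,72.44) → (91.10,60.36) → (84.82,53.29) → (90.07,55.79). Open path.

G21
G90
G0 X40.25 Y83.62
M3 S514
G1 X56.58 Y83.62 F2136
G1 X56.58 Y43.81 F2136
G1 X40.25 Y43.81 F2136
G1 X40.25 Y83.62 F2136
M5
G0 X75.45 Y125.61
M3 S786
G1 X77.26 Y114.81 F970
G1 X78.20 Y106.66 F970
G1 X78.26 Y101.17 F970
G1 X77.45 Y98.33 F970
G1 X75.75 Y98.15 F970
G1 X73.18 Y100.62 F970
M5
G0 X122.72 Y93.07
M3 S514
G1 X124.72 Y93.36 F2136
G1 X116.49 Y84.96 F2136
G1 X103.47 Y72.44 F2136
G1 X91.10 Y60.36 F2136
G1 X84.82 Y53.29 F2136
G1 X90.07 Y55.79 F2136
M5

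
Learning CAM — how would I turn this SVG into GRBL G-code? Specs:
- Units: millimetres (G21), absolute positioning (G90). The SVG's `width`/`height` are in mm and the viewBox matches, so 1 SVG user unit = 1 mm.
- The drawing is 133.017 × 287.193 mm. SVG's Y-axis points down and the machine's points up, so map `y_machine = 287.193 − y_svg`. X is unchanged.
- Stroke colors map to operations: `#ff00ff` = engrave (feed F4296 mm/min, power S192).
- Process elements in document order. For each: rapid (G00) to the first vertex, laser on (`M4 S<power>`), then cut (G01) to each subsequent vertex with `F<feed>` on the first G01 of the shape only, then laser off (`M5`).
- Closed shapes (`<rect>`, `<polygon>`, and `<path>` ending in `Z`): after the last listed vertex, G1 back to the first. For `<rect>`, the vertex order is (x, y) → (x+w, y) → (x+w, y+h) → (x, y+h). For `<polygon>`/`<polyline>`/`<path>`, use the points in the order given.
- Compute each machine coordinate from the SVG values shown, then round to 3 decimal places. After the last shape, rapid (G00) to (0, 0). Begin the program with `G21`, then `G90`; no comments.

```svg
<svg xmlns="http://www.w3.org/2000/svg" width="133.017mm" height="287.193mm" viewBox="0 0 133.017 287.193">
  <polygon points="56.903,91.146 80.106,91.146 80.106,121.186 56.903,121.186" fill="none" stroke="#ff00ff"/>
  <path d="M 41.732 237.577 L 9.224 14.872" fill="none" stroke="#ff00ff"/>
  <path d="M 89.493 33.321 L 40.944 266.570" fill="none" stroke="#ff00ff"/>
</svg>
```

Since the viewBox matches the mm dimensions, user units are millimetres directly. The only transform is the Y-flip y_m = 287.193 − y_svg.

Shape 1 is a rectangle drawn with `<polygon>`. Its stroke #ff00ff means engrave at S192, F4296. After flipping Y the toolpath is (56.903,196.047) → (80.106,196.047) → (80.106,166.007) → (56.903,166.007) → (56.903,196.047), returning to the start.

Shape 2 is a line segment drawn with `<path>`. Its stroke #ff00ff means engrave at S192, F4296. After flipping Y the toolpath is (41.732,49.616) → (9.224,272.321).

Shape 3 is a line segment drawn with `<path>`. Its stroke #ff00ff means engrave at S192, F4296. After flipping Y the toolpath is (89.493,253.872) → (40.944,20.623).

G21
G90
G00 X56.903 Y196.047
M4 S192
G01 X80.106 Y196.047 F4296
G01 X80.106 Y166.007
G01 X56.903 Y166.007
G01 X56.903 Y196.047
M5
G00 X41.732 Y49.616
M4 S192
G01 X9.224 Y272.321 F4296
M5
G00 X89.493 Y253.872
M4 S192
G01 X40.944 Y20.623 F4296
M5
G00 X0.000 Y0.000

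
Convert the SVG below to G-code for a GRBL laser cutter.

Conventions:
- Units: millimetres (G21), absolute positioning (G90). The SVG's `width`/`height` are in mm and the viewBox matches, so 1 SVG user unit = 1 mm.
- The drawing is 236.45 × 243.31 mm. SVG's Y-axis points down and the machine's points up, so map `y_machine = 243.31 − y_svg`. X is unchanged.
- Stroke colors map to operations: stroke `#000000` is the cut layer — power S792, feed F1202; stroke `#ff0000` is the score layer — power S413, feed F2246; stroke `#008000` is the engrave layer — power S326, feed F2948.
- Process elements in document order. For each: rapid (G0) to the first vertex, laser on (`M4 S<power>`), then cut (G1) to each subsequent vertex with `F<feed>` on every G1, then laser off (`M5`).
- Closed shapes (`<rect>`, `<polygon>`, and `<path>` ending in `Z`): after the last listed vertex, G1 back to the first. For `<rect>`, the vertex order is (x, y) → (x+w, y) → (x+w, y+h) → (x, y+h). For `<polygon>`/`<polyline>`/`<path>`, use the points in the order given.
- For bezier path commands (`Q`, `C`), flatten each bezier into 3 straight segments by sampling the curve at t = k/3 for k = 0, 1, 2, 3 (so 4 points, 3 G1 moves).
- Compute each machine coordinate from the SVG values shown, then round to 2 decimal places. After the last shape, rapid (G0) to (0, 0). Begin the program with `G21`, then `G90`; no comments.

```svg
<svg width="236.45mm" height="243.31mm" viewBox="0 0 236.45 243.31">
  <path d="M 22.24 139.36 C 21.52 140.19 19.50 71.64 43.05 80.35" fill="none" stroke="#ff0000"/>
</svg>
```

1 u = 1 mm; y_m = 243.31 − y.

[1] `<path>` cubic bezier, #ff0000→score S413 F2246: (22.24,103.95) → (22.08,120.82) → (27.03,151.35) → (43.05,162.96)

G21
G90
G0 X22.24 Y103.95
M4 S413
G1 X22.08 Y120.82 F2246
G1 X27.03 Y151.35 F2246
G1 X43.05 Y162.96 F2246
M5
G0 X0.00 Y0.00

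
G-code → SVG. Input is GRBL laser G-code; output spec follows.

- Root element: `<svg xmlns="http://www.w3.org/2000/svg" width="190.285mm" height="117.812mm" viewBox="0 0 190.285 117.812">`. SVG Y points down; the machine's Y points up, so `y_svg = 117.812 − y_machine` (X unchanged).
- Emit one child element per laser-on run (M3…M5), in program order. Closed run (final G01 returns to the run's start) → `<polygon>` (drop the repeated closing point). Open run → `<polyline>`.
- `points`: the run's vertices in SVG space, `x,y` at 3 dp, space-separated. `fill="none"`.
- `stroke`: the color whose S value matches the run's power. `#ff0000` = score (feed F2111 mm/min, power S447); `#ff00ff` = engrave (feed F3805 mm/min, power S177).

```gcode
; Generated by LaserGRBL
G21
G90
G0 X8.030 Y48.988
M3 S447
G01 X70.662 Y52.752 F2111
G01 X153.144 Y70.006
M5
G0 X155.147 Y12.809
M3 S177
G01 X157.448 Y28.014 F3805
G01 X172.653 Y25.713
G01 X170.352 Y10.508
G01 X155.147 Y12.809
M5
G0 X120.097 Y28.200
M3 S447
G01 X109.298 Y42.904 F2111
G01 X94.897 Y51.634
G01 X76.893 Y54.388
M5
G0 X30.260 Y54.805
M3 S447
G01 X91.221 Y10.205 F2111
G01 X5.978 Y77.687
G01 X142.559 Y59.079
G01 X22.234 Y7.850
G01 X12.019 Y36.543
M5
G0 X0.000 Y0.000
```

<svg xmlns="http://www.w3.org/2000/svg" width="190.285mm" height="117.812mm" viewBox="0 0 190.285 117.812">
  <polyline points="8.030,68.824 70.662,65.060 153.144,47.806" fill="none" stroke="#ff0000"/>
  <polygon points="155.147,105.003 157.448,89.798 172.653,92.099 170.352,107.304" fill="none" stroke="#ff00ff"/>
  <polyline points="120.097,89.612 109.298,74.908 94.897,66.178 76.893,63.424" fill="none" stroke="#ff0000"/>
  <polyline points="30.260,63.007 91.221,107.607 5.978,40.125 142.559,58.733 22.234,109.962 12.019,81.269" fill="none" stroke="#ff0000"/>
</svg>

y_svg = 117.812 − y_m.

[1] S447→`#ff0000` (score); open run; points: 8.030,68.824 70.662,65.060 153.144,47.806

[2] S177→`#ff00ff` (engrave); closed run; points: 155.147,105.003 157.448,89.798 172.653,92.099 170.352,107.304

[3] S447→`#ff0000` (score); open run; points: 120.097,89.612 109.298,74.908 94.897,66.178 76.893,63.424

[4] S447→`#ff0000` (score); open run; points: 30.260,63.007 91.221,107.607 5.978,40.125 142.559,58.733 22.234,109.962 12.019,81.269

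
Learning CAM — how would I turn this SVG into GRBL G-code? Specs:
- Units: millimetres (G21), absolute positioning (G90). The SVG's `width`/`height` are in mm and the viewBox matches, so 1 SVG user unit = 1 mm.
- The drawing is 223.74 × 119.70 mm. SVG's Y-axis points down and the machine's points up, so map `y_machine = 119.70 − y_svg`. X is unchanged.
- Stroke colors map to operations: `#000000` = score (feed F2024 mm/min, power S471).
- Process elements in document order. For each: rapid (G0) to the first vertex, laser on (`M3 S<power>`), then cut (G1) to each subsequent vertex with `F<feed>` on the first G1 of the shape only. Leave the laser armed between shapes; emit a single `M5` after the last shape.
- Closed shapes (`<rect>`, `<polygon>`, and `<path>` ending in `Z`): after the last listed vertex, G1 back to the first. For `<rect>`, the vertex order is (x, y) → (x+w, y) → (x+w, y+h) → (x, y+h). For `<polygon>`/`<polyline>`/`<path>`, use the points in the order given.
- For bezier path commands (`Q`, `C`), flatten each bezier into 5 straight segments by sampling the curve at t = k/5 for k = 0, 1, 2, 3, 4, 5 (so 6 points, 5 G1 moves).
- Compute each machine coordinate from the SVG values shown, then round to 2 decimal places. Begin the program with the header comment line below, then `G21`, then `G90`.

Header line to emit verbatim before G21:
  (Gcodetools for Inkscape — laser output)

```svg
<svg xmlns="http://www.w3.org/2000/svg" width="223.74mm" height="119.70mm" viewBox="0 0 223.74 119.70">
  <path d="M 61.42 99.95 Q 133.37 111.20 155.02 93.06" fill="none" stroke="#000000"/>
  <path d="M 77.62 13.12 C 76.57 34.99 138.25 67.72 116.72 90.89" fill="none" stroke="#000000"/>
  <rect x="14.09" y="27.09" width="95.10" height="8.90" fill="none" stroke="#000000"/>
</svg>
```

viewBox `0 0 223.74 119.70` with mm width/height → 1 unit = 1 mm. Flip: y_m = 119.70 − y_svg.

**Shape 1** — `<path>` quadratic bezier, stroke `#000000` → score (S471, F2024). Control points (SVG): P0=(61.42,99.95), P1=(133.37,111.20), P2=(155.02,93.06); sampled at t=k/5. Machine vertices: (61.42,19.75) → (88.19,16.43) → (110.93,15.45) → (129.65,16.83) → (144.35,20.56) → (155.02,26.64). Open path.

**Shape 2** — `<path>` cubic bezier, stroke `#000000` → score (S471, F2024). Control points (SVG): P0=(77.62,13.12), P1=(76.57,34.99), P2=(138.25,67.72), P3=(116.72,90.89); sampled at t=k/5. Machine vertices: (77.62,106.58) → (83.35,92.32) → (97.13,76.43) → (111.96,59.90) → (120.82,43.70) → (116.72,28.81). Open path.

**Shape 3** — `<rect>` rectangle, stroke `#000000` → score (S471, F2024). Machine vertices: (14.09,92.61) → (109.19,92.61) → (109.19,83.71) → (14.09,83.71) → (14.09,92.61). Closed: final G1 returns to the first vertex.

(Gcodetools for Inkscape — laser output)
G21
G90
G0 X61.42 Y19.75
M3 S471
G1 X88.19 Y16.43 F2024
G1 X110.93 Y15.45
G1 X129.65 Y16.83
G1 X144.35 Y20.56
G1 X155.02 Y26.64
G0 X77.62 Y106.58
M3 S471
G1 X83.35 Y92.32 F2024
G1 X97.13 Y76.43
G1 X111.96 Y59.90
G1 X120.82 Y43.70
G1 X116.72 Y28.81
G0 X14.09 Y92.61
M3 S471
G1 X109.19 Y92.61 F2024
G1 X109.19 Y83.71
G1 X14.09 Y83.71
G1 X14.09 Y92.61
M5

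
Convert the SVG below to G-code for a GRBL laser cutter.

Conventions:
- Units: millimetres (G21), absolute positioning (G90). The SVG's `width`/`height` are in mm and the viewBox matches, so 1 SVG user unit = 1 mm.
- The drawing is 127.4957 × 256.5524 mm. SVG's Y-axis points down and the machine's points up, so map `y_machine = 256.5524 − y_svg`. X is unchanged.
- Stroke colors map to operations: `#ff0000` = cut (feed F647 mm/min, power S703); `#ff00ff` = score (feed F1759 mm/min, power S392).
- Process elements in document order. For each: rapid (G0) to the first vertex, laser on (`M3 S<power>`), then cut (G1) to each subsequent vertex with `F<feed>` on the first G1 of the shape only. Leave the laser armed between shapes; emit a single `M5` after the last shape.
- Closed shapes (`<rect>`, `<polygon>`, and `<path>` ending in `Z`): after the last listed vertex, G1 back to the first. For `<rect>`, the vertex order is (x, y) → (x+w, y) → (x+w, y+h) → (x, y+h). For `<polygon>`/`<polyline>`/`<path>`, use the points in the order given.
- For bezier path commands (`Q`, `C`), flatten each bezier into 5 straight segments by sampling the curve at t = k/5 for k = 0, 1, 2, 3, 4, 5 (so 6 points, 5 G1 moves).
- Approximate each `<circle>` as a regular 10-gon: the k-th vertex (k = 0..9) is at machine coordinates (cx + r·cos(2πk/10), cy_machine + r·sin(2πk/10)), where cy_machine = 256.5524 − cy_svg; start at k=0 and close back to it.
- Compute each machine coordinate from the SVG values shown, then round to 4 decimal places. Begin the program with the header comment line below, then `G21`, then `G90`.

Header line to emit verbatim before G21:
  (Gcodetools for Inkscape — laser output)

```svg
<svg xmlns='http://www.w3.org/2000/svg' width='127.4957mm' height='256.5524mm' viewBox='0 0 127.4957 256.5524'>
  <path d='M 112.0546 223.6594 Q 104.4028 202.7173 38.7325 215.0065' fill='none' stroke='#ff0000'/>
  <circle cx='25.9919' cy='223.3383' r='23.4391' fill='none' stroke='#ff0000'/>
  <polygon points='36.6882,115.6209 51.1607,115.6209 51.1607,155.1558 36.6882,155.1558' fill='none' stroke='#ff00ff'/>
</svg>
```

viewBox `0 0 127.4957 256.5524` with mm width/height → 1 unit = 1 mm. Flip: y_m = 256.5524 − y_svg.

**Shape 1** — `<path>` quadratic bezier, stroke `#ff0000` → cut (S703, F647). Control points (SVG): P0=(112.0546,223.6594), P1=(104.4028,202.7173), P2=(38.7325,215.0065); sampled at t=k/5. Machine vertices: (112.0546,32.8930) → (106.6731,39.9406) → (96.6502,44.3297) → (81.9858,46.0603) → (62.6799,45.1323) → (38.7325,41.5459). Open path.

**Shape 2** — `<circle>` circle, stroke `#ff0000` → cut (S703, F647). Machine vertices: (49.4310,33.2141) → (44.9545,46.9913) → (33.2350,55.5060) → (18.7488,55.5060) → (7.0293,46.9913) → (2.5528,33.2141) → (7.0293,19.4369) → (18.7488,10.9222) → (33.2350,10.9222) → (44.9545,19.4369) → (49.4310,33.2141). Closed: final G1 returns to the first vertex.

**Shape 3** — `<polygon>` rectangle, stroke `#ff00ff` → score (S392, F1759). Machine vertices: (36.6882,140.9315) → (51.1607,140.9315) → (51.1607,101.3966) → (36.6882,101.3966) → (36.6882,140.9315). Closed: final G1 returns to the first vertex.

(Gcodetools for Inkscape — laser output)
G21
G90
G0 X112.0546 Y32.8930
M3 S703
G1 X106.6731 Y39.9406 F647
G1 X96.6502 Y44.3297
G1 X81.9858 Y46.0603
G1 X62.6799 Y45.1323
G1 X38.7325 Y41.5459
G0 X49.4310 Y33.2141
M3 S703
G1 X44.9545 Y46.9913 F647
G1 X33.2350 Y55.5060
G1 X18.7488 Y55.5060
G1 X7.0293 Y46.9913
G1 X2.5528 Y33.2141
G1 X7.0293 Y19.4369
G1 X18.7488 Y10.9222
G1 X33.2350 Y10.9222
G1 X44.9545 Y19.4369
G1 X49.4310 Y33.2141
G0 X36.6882 Y140.9315
M3 S392
G1 X51.1607 Y140.9315 F1759
G1 X51.1607 Y101.3966
G1 X36.6882 Y101.3966
G1 X36.6882 Y140.9315
M5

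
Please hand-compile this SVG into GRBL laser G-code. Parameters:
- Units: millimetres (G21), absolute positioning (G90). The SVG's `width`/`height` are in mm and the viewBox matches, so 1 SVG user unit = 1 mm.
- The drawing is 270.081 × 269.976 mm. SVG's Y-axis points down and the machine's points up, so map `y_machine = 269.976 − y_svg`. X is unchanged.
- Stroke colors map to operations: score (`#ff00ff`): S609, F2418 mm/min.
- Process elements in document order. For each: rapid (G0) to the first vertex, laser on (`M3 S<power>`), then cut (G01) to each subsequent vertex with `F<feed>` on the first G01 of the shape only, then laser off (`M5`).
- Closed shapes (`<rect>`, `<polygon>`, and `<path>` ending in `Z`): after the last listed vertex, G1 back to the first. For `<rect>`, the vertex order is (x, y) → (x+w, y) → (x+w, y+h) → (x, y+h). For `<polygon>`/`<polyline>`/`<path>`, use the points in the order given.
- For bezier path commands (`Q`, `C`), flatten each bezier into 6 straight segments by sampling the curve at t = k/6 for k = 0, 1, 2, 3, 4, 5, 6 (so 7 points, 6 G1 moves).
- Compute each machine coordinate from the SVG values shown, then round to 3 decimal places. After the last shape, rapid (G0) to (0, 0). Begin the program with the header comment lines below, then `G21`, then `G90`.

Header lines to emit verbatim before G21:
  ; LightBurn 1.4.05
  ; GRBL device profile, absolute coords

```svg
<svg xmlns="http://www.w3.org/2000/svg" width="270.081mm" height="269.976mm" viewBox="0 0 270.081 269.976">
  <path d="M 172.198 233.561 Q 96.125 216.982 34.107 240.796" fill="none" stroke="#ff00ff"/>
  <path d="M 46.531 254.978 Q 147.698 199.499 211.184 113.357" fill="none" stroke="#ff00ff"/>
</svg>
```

viewBox `0 0 270.081 269.976` with mm width/height → 1 unit = 1 mm. Flip: y_m = 269.976 − y_svg.

**Shape 1** — `<path>` quadratic bezier, stroke `#ff00ff` → score (S609, F2418). Control points (SVG): P0=(172.198,233.561), P1=(96.125,216.982), P2=(34.107,240.796); sampled at t=k/6. Machine vertices: (172.198,36.415) → (147.231,40.819) → (123.044,42.980) → (99.639,42.896) → (77.014,40.568) → (55.170,35.996) → (34.107,29.180). Open path.

**Shape 2** — `<path>` quadratic bezier, stroke `#ff00ff` → score (S609, F2418). Control points (SVG): P0=(46.531,254.978), P1=(147.698,199.499), P2=(211.184,113.357); sampled at t=k/6. Machine vertices: (46.531,14.998) → (79.207,34.343) → (109.789,55.391) → (138.278,78.143) → (164.673,102.598) → (188.975,128.757) → (211.184,156.619). Open path.

; LightBurn 1.4.05
; GRBL device profile, absolute coords
G21
G90
G0 X172.198 Y36.415
M3 S609
G01 X147.231 Y40.819 F2418
G01 X123.044 Y42.980
G01 X99.639 Y42.896
G01 X77.014 Y40.568
G01 X55.170 Y35.996
G01 X34.107 Y29.180
M5
G0 X46.531 Y14.998
M3 S609
G01 X79.207 Y34.343 F2418
G01 X109.789 Y55.391
G01 X138.278 Y78.143
G01 X164.673 Y102.598
G01 X188.975 Y128.757
G01 X211.184 Y156.619
M5
G0 X0.000 Y0.000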